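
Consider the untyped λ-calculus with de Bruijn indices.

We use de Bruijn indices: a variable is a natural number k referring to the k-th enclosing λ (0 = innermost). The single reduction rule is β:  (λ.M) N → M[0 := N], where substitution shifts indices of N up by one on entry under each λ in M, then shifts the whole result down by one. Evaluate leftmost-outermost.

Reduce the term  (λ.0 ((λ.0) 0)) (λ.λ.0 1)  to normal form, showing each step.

  start: (λ.0 ((λ.0) 0)) (λ.λ.0 1)
  [1] (λ.λ.0 1) ((λ.0) (λ.λ.0 1))
  [2] λ.0 ((λ.0) (λ.λ.0 1))
  [3] λ.0 (λ.λ.0 1)

Answer: normal form = λ.0 (λ.λ.0 1)  (in 3 steps)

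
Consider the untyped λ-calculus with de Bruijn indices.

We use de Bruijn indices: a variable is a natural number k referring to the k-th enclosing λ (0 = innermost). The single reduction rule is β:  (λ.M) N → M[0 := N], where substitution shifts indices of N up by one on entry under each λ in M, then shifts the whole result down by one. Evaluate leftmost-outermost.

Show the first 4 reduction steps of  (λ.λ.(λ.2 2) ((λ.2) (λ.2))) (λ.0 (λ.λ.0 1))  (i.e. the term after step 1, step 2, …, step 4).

Answer: after 4 steps: λ.(λ.λ.0 1) (λ.λ.0 1)

Working:
  start: (λ.λ.(λ.2 2) ((λ.2) (λ.2))) (λ.0 (λ.λ.0 1))
  step 1: λ.(λ.(λ.0 (λ.λ.0 1)) (λ.0 (λ.λ.0 1))) ((λ.λ.0 (λ.λ.0 1)) (λ.λ.0 (λ.λ.0 1)))
  step 2: λ.(λ.0 (λ.λ.0 1)) (λ.0 (λ.λ.0 1))
  step 3: λ.(λ.0 (λ.λ.0 1)) (λ.λ.0 1)
  step 4: λ.(λ.λ.0 1) (λ.λ.0 1)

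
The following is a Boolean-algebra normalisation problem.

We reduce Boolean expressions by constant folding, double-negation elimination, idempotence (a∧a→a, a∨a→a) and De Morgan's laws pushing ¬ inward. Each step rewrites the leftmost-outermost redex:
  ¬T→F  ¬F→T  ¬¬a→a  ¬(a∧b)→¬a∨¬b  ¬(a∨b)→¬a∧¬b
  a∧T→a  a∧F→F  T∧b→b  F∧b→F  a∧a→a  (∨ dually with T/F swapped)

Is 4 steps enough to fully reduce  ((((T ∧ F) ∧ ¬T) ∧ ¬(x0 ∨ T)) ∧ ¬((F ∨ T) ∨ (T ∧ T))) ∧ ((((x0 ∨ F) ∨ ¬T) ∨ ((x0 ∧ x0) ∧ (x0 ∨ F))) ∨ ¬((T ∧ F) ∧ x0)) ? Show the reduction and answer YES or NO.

  start: ((((T ∧ F) ∧ ¬T) ∧ ¬(x0 ∨ T)) ∧ ¬((F ∨ T) ∨ (T ∧ T))) ∧ ((((x0 ∨ F) ∨ ¬T) ∨ ((x0 ∧ x0) ∧ (x0 ∨ F))) ∨ ¬((T ∧ F) ∧ x0))
  step 1: (((F ∧ ¬T) ∧ ¬(x0 ∨ T)) ∧ ¬((F ∨ T) ∨ (T ∧ T))) ∧ ((((x0 ∨ F) ∨ ¬T) ∨ ((x0 ∧ x0) ∧ (x0 ∨ F))) ∨ ¬((T ∧ F) ∧ x0))
  step 2: ((F ∧ ¬(x0 ∨ T)) ∧ ¬((F ∨ T) ∨ (T ∧ T))) ∧ ((((x0 ∨ F) ∨ ¬T) ∨ ((x0 ∧ x0) ∧ (x0 ∨ F))) ∨ ¬((T ∧ F) ∧ x0))
  step 3: (F ∧ ¬((F ∨ T) ∨ (T ∧ T))) ∧ ((((x0 ∨ F) ∨ ¬T) ∨ ((x0 ∧ x0) ∧ (x0 ∨ F))) ∨ ¬((T ∧ F) ∧ x0))
  step 4: F ∧ ((((x0 ∨ F) ∨ ¬T) ∨ ((x0 ∧ x0) ∧ (x0 ∨ F))) ∨ ¬((T ∧ F) ∧ x0))

Answer: NO — after 4 steps the term is F ∧ ((((x0 ∨ F) ∨ ¬T) ∨ ((x0 ∧ x0) ∧ (x0 ∨ F))) ∨ ¬((T ∧ F) ∧ x0)), not yet normal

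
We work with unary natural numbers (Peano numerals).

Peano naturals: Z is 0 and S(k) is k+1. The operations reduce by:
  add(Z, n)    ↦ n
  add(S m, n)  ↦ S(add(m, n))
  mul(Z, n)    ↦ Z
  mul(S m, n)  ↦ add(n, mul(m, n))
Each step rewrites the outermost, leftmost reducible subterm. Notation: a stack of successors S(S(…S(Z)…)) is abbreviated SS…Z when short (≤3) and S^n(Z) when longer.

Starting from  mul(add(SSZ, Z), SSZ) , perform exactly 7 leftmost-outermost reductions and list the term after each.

  start: mul(add(SSZ, Z), SSZ)
  →1  mul(S(add(SZ, Z)), SSZ)
  →2  add(SSZ, mul(add(SZ, Z), SSZ))
  →3  S(add(SZ, mul(add(SZ, Z), SSZ)))
  →4  S(S(add(Z, mul(add(SZ, Z), SSZ))))
  →5  S(S(mul(add(SZ, Z), SSZ)))
  →6  S(S(mul(S(add(Z, Z)), SSZ)))
  →7  S(S(add(SSZ, mul(add(Z, Z), SSZ))))

Answer: after 7 steps: S(S(add(SSZ, mul(add(Z, Z), SSZ))))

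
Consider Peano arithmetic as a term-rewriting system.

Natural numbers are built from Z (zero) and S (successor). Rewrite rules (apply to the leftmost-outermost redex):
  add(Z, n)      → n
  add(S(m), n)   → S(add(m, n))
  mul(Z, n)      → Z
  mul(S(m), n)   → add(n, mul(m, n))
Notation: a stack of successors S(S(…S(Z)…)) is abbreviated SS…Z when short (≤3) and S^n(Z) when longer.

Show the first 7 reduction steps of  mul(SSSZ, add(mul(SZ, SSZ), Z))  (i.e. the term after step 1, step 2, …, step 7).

Answer: after 7 steps: S(add(S(add(add(Z, mul(Z, SSZ)), Z)), mul(SSZ, add(mul(SZ, SSZ), Z))))

Derivation:
  start: mul(SSSZ, add(mul(SZ, SSZ), Z))
  [1] add(add(mul(SZ, SSZ), Z), mul(SSZ, add(mul(SZ, SSZ), Z)))
  [2] add(add(add(SSZ, mul(Z, SSZ)), Z), mul(SSZ, add(mul(SZ, SSZ), Z)))
  [3] add(add(S(add(SZ, mul(Z, SSZ))), Z), mul(SSZ, add(mul(SZ, SSZ), Z)))
  [4] add(S(add(add(SZ, mul(Z, SSZ)), Z)), mul(SSZ, add(mul(SZ, SSZ), Z)))
  [5] S(add(add(add(SZ, mul(Z, SSZ)), Z), mul(SSZ, add(mul(SZ, SSZ), Z))))
  [6] S(add(add(S(add(Z, mul(Z, SSZ))), Z), mul(SSZ, add(mul(SZ, SSZ), Z))))
  [7] S(add(S(add(add(Z, mul(Z, SSZ)), Z)), mul(SSZ, add(mul(SZ, SSZ), Z))))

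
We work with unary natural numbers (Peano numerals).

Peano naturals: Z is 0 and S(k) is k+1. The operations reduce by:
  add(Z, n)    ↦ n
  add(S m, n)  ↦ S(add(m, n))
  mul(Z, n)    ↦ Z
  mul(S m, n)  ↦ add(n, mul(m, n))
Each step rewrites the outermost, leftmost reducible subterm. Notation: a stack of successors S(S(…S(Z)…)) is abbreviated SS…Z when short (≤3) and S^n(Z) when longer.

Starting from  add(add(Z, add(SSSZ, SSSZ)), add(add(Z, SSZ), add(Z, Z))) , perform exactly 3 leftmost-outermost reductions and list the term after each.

  start: add(add(Z, add(SSSZ, SSSZ)), add(add(Z, SSZ), add(Z, Z)))
  [1] add(add(SSSZ, SSSZ), add(add(Z, SSZ), add(Z, Z)))
  [2] add(S(add(SSZ, SSSZ)), add(add(Z, SSZ), add(Z, Z)))
  [3] S(add(add(SSZ, SSSZ), add(add(Z, SSZ), add(Z, Z))))

Answer: after 3 steps: S(add(add(SSZ, SSSZ), add(add(Z, SSZ), add(Z, Z))))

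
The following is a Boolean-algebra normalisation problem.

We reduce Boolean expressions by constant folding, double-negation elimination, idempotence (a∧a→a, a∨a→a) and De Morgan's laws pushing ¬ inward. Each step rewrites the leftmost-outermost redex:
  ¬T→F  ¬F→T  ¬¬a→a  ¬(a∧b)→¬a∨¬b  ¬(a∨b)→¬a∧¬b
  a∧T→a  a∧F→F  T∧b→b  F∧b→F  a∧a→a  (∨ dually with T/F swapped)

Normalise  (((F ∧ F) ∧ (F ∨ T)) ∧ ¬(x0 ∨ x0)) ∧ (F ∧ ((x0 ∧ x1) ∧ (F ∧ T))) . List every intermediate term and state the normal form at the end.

Answer: normal form = F  (in 4 steps)

Working:
  start: (((F ∧ F) ∧ (F ∨ T)) ∧ ¬(x0 ∨ x0)) ∧ (F ∧ ((x0 ∧ x1) ∧ (F ∧ T)))
  [1] ((F ∧ (F ∨ T)) ∧ ¬(x0 ∨ x0)) ∧ (F ∧ ((x0 ∧ x1) ∧ (F ∧ T)))
  [2] (F ∧ ¬(x0 ∨ x0)) ∧ (F ∧ ((x0 ∧ x1) ∧ (F ∧ T)))
  [3] F ∧ (F ∧ ((x0 ∧ x1) ∧ (F ∧ T)))
  [4] F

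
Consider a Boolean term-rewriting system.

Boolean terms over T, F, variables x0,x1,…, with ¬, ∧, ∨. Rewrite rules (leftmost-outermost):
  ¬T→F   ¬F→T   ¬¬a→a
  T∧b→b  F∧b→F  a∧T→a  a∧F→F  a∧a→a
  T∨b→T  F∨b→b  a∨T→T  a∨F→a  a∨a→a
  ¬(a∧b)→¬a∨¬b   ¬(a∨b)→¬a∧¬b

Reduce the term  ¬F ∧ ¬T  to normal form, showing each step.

Answer: normal form = F  (in 3 steps)

Derivation:
  start: ¬F ∧ ¬T
  [1] T ∧ ¬T
  [2] ¬T
  [3] F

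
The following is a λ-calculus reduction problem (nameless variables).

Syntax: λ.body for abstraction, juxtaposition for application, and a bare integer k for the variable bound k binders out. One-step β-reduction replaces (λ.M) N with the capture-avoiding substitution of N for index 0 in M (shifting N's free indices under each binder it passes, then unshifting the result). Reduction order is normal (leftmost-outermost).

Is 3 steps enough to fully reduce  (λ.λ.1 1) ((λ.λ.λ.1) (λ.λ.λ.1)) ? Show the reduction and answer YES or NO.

  start: (λ.λ.1 1) ((λ.λ.λ.1) (λ.λ.λ.1))
  →1  λ.(λ.λ.λ.1) (λ.λ.λ.1) ((λ.λ.λ.1) (λ.λ.λ.1))
  →2  λ.(λ.λ.1) ((λ.λ.λ.1) (λ.λ.λ.1))
  →3  λ.λ.(λ.λ.λ.1) (λ.λ.λ.1)

Answer: NO — after 3 steps the term is λ.λ.(λ.λ.λ.1) (λ.λ.λ.1), not yet normal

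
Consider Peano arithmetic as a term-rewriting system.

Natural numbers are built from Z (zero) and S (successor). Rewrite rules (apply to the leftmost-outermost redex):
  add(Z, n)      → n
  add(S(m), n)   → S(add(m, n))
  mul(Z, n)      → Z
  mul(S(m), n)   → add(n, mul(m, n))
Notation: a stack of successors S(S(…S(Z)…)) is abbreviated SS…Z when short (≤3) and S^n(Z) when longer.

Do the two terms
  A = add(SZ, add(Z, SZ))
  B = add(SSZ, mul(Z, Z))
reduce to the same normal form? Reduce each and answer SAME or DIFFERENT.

Term A:
  start: add(SZ, add(Z, SZ))
  step 1: S(add(Z, add(Z, SZ)))
  step 2: S(add(Z, SZ))
  step 3: SSZ

Term B:
  start: add(SSZ, mul(Z, Z))
  step 1: S(add(SZ, mul(Z, Z)))
  step 2: S(S(add(Z, mul(Z, Z))))
  step 3: S(S(mul(Z, Z)))
  step 4: SSZ

Answer: SAME — A ⇓ SSZ, B ⇓ SSZ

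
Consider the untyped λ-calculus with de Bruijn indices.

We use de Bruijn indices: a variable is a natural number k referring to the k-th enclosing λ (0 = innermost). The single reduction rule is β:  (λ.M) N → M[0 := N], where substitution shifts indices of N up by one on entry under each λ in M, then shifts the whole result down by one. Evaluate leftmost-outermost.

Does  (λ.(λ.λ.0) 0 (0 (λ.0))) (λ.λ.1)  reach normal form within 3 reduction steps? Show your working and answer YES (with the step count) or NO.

Answer: NO — after 3 steps the term is (λ.λ.1) (λ.0), not yet normal

Reduction:
  start: (λ.(λ.λ.0) 0 (0 (λ.0))) (λ.λ.1)
  step 1: (λ.λ.0) (λ.λ.1) ((λ.λ.1) (λ.0))
  step 2: (λ.0) ((λ.λ.1) (λ.0))
  step 3: (λ.λ.1) (λ.0)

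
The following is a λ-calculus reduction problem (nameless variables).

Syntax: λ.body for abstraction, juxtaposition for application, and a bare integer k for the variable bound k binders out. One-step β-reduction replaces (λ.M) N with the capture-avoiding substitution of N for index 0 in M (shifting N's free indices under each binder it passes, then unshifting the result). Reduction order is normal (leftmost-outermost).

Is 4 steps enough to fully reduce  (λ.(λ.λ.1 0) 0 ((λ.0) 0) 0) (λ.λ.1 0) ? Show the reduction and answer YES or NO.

  start: (λ.(λ.λ.1 0) 0 ((λ.0) 0) 0) (λ.λ.1 0)
  →1  (λ.λ.1 0) (λ.λ.1 0) ((λ.0) (λ.λ.1 0)) (λ.λ.1 0)
  →2  (λ.(λ.λ.1 0) 0) ((λ.0) (λ.λ.1 0)) (λ.λ.1 0)
  →3  (λ.λ.1 0) ((λ.0) (λ.λ.1 0)) (λ.λ.1 0)
  →4  (λ.(λ.0) (λ.λ.1 0) 0) (λ.λ.1 0)

Answer: NO — after 4 steps the term is (λ.(λ.0) (λ.λ.1 0) 0) (λ.λ.1 0), not yet normal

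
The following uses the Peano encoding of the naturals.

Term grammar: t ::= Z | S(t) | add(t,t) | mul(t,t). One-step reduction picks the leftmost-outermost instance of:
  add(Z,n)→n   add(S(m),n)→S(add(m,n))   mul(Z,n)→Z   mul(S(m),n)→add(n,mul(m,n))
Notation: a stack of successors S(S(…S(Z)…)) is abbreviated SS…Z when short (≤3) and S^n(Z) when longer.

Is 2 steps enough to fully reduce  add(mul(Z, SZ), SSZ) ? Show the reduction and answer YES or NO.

Answer: YES — reaches normal form SSZ in 2 ≤ 2 steps

Working:
  start: add(mul(Z, SZ), SSZ)
  step 1: add(Z, SSZ)
  step 2: SSZ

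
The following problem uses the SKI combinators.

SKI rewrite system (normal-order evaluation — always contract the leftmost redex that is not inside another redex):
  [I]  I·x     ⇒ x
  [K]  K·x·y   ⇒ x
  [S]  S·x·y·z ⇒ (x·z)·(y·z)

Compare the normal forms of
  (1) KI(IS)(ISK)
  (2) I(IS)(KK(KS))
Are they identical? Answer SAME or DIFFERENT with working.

Answer: SAME — A ⇓ SK, B ⇓ SK

Derivation:
Term A:
  start: KI(IS)(ISK)
  [1] I(ISK)
  [2] ISK
  [3] SK

Term B:
  start: I(IS)(KK(KS))
  [1] IS(KK(KS))
  [2] S(KK(KS))
  [3] SK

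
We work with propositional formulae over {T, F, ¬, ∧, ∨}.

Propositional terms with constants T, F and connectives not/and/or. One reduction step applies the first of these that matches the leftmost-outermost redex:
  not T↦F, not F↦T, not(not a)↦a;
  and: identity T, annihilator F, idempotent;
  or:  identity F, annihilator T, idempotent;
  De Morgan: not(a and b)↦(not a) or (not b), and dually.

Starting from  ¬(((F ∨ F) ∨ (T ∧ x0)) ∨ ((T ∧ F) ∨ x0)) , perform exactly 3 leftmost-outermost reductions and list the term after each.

Answer: after 3 steps: ((¬F ∧ ¬F) ∧ ¬(T ∧ x0)) ∧ ¬((T ∧ F) ∨ x0)

Working:
  start: ¬(((F ∨ F) ∨ (T ∧ x0)) ∨ ((T ∧ F) ∨ x0))
  →1  ¬((F ∨ F) ∨ (T ∧ x0)) ∧ ¬((T ∧ F) ∨ x0)
  →2  (¬(F ∨ F) ∧ ¬(T ∧ x0)) ∧ ¬((T ∧ F) ∨ x0)
  →3  ((¬F ∧ ¬F) ∧ ¬(T ∧ x0)) ∧ ¬((T ∧ F) ∨ x0)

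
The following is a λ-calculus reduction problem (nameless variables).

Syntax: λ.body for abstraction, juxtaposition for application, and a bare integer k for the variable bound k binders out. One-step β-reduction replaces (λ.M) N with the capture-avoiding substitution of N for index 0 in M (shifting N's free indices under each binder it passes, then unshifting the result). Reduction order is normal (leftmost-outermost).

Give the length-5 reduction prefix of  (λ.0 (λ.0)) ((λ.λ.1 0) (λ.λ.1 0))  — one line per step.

  start: (λ.0 (λ.0)) ((λ.λ.1 0) (λ.λ.1 0))
  step 1: (λ.λ.1 0) (λ.λ.1 0) (λ.0)
  step 2: (λ.(λ.λ.1 0) 0) (λ.0)
  step 3: (λ.λ.1 0) (λ.0)
  step 4: λ.(λ.0) 0
  step 5: λ.0

Answer: after 5 steps: λ.0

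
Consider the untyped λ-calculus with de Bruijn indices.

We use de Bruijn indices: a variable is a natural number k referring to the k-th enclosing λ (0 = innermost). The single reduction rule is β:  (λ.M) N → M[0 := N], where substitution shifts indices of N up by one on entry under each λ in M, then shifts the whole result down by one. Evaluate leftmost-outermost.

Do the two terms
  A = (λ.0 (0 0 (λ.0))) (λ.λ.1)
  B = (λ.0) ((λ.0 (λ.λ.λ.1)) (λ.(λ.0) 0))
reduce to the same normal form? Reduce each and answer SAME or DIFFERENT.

Term A:
  start: (λ.0 (0 0 (λ.0))) (λ.λ.1)
  step 1: (λ.λ.1) ((λ.λ.1) (λ.λ.1) (λ.0))
  step 2: λ.(λ.λ.1) (λ.λ.1) (λ.0)
  step 3: λ.(λ.λ.λ.1) (λ.0)
  step 4: λ.λ.λ.1

Term B:
  start: (λ.0) ((λ.0 (λ.λ.λ.1)) (λ.(λ.0) 0))
  step 1: (λ.0 (λ.λ.λ.1)) (λ.(λ.0) 0)
  step 2: (λ.(λ.0) 0) (λ.λ.λ.1)
  step 3: (λ.0) (λ.λ.λ.1)
  step 4: λ.λ.λ.1

Answer: SAME — A ⇓ λ.λ.λ.1, B ⇓ λ.λ.λ.1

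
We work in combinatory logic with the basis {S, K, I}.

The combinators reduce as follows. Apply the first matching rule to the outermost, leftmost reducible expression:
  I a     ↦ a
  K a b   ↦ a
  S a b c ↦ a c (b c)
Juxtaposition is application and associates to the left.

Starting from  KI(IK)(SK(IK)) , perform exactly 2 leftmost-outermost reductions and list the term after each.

  start: KI(IK)(SK(IK))
  →1  I(SK(IK))
  →2  SK(IK)

Answer: after 2 steps: SK(IK)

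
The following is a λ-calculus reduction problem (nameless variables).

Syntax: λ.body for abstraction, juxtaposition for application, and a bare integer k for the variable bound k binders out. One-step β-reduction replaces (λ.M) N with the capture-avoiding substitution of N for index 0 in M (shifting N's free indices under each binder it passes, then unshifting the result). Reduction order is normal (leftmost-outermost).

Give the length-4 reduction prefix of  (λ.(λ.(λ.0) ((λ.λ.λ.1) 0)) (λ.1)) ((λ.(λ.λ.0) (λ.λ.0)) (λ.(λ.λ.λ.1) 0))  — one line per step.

  start: (λ.(λ.(λ.0) ((λ.λ.λ.1) 0)) (λ.1)) ((λ.(λ.λ.0) (λ.λ.0)) (λ.(λ.λ.λ.1) 0))
  [1] (λ.(λ.0) ((λ.λ.λ.1) 0)) (λ.(λ.(λ.λ.0) (λ.λ.0)) (λ.(λ.λ.λ.1) 0))
  [2] (λ.0) ((λ.λ.λ.1) (λ.(λ.(λ.λ.0) (λ.λ.0)) (λ.(λ.λ.λ.1) 0)))
  [3] (λ.λ.λ.1) (λ.(λ.(λ.λ.0) (λ.λ.0)) (λ.(λ.λ.λ.1) 0))
  [4] λ.λ.1

Answer: after 4 steps: λ.λ.1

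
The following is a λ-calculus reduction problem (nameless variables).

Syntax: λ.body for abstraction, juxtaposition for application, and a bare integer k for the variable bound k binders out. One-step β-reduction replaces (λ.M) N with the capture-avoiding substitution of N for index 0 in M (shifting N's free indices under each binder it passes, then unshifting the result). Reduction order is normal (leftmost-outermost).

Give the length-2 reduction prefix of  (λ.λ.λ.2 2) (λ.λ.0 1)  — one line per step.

Answer: after 2 steps: λ.λ.λ.0 (λ.λ.0 1)

Reduction:
  start: (λ.λ.λ.2 2) (λ.λ.0 1)
  →1  λ.λ.(λ.λ.0 1) (λ.λ.0 1)
  →2  λ.λ.λ.0 (λ.λ.0 1)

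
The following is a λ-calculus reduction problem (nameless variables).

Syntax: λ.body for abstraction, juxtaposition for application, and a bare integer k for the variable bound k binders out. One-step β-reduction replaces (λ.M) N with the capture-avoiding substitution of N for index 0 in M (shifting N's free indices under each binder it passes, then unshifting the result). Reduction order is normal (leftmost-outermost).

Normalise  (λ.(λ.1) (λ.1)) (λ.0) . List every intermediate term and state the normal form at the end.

  start: (λ.(λ.1) (λ.1)) (λ.0)
  step 1: (λ.λ.0) (λ.λ.0)
  step 2: λ.0

Answer: normal form = λ.0  (in 2 steps)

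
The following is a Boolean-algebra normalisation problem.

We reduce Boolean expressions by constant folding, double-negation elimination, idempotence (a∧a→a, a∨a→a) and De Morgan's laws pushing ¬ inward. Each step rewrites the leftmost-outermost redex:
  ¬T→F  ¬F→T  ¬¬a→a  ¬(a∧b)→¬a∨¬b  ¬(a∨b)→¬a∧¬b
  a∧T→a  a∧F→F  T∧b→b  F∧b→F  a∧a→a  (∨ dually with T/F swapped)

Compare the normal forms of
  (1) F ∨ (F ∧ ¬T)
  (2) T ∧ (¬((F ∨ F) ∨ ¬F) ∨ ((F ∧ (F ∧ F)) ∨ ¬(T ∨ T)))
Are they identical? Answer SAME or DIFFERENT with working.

Term A:
  start: F ∨ (F ∧ ¬T)
  [1] F ∧ ¬T
  [2] F

Term B:
  start: T ∧ (¬((F ∨ F) ∨ ¬F) ∨ ((F ∧ (F ∧ F)) ∨ ¬(T ∨ T)))
  [1] ¬((F ∨ F) ∨ ¬F) ∨ ((F ∧ (F ∧ F)) ∨ ¬(T ∨ T))
  [2] (¬(F ∨ F) ∧ ¬¬F) ∨ ((F ∧ (F ∧ F)) ∨ ¬(T ∨ T))
  [3] ((¬F ∧ ¬F) ∧ ¬¬F) ∨ ((F ∧ (F ∧ F)) ∨ ¬(T ∨ T))
  [4] (¬F ∧ ¬¬F) ∨ ((F ∧ (F ∧ F)) ∨ ¬(T ∨ T))
  [5] (T ∧ ¬¬F) ∨ ((F ∧ (F ∧ F)) ∨ ¬(T ∨ T))
  [6] ¬¬F ∨ ((F ∧ (F ∧ F)) ∨ ¬(T ∨ T))
  [7] F ∨ ((F ∧ (F ∧ F)) ∨ ¬(T ∨ T))
  [8] (F ∧ (F ∧ F)) ∨ ¬(T ∨ T)
  [9] F ∨ ¬(T ∨ T)
  [10] ¬(T ∨ T)
  [11] ¬T ∧ ¬T
  [12] ¬T
  [13] F

Answer: SAME — A ⇓ F, B ⇓ F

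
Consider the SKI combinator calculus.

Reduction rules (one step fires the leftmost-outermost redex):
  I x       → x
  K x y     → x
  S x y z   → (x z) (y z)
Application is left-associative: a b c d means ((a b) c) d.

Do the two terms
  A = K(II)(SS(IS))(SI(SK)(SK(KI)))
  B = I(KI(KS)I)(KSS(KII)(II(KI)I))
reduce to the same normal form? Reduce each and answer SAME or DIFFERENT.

Answer: DIFFERENT — A ⇓ SK(SK(KI)), B ⇓ SII

Derivation:
Term A:
  start: K(II)(SS(IS))(SI(SK)(SK(KI)))
  step 1: II(SI(SK)(SK(KI)))
  step 2: I(SI(SK)(SK(KI)))
  step 3: SI(SK)(SK(KI))
  step 4: I(SK(KI))(SK(SK(KI)))
  step 5: SK(KI)(SK(SK(KI)))
  step 6: K(SK(SK(KI)))(KI(SK(SK(KI))))
  step 7: SK(SK(KI))

Term B:
  start: I(KI(KS)I)(KSS(KII)(II(KI)I))
  step 1: KI(KS)I(KSS(KII)(II(KI)I))
  step 2: II(KSS(KII)(II(KI)I))
  step 3: I(KSS(KII)(II(KI)I))
  step 4: KSS(KII)(II(KI)I)
  step 5: S(KII)(II(KI)I)
  step 6: SI(II(KI)I)
  step 7: SI(I(KI)I)
  step 8: SI(KII)
  step 9: SII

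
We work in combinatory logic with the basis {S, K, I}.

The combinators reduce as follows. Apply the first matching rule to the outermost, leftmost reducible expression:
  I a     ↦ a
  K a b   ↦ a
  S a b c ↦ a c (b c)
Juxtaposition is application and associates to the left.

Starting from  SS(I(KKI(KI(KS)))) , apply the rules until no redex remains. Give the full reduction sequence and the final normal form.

  start: SS(I(KKI(KI(KS))))
  [1] SS(KKI(KI(KS)))
  [2] SS(K(KI(KS)))
  [3] SS(KI)

Answer: normal form = SS(KI)  (in 3 steps)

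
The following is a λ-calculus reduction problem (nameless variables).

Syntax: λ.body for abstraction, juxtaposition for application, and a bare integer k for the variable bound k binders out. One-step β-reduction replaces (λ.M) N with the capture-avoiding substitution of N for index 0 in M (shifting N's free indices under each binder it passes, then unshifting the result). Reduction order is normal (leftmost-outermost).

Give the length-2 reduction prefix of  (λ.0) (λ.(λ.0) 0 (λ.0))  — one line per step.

Answer: after 2 steps: λ.0 (λ.0)

Reduction:
  start: (λ.0) (λ.(λ.0) 0 (λ.0))
  [1] λ.(λ.0) 0 (λ.0)
  [2] λ.0 (λ.0)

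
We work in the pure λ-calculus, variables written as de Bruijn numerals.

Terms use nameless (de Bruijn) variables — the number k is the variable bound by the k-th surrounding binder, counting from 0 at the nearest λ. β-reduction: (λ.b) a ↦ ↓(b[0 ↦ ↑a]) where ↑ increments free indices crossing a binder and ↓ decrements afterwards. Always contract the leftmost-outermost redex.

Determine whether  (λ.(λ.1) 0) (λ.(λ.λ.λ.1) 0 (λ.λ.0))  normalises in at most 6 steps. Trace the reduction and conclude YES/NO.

  start: (λ.(λ.1) 0) (λ.(λ.λ.λ.1) 0 (λ.λ.0))
  [1] (λ.λ.(λ.λ.λ.1) 0 (λ.λ.0)) (λ.(λ.λ.λ.1) 0 (λ.λ.0))
  [2] λ.(λ.λ.λ.1) 0 (λ.λ.0)
  [3] λ.(λ.λ.1) (λ.λ.0)
  [4] λ.λ.λ.λ.0

Answer: YES — reaches normal form λ.λ.λ.λ.0 in 4 ≤ 6 steps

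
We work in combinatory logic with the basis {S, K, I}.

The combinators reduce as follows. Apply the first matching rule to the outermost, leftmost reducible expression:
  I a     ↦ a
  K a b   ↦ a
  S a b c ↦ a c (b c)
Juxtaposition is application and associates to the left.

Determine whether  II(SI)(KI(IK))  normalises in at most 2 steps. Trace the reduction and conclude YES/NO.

  start: II(SI)(KI(IK))
  →1  I(SI)(KI(IK))
  →2  SI(KI(IK))

Answer: NO — after 2 steps the term is SI(KI(IK)), not yet normal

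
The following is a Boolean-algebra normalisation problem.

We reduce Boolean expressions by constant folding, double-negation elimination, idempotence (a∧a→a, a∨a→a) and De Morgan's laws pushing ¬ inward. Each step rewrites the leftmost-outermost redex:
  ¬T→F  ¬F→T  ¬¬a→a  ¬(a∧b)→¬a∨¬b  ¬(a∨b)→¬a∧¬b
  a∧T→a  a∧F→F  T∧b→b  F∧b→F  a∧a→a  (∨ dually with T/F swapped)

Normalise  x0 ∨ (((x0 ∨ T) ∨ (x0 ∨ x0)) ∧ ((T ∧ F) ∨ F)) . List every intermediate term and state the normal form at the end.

Answer: normal form = x0  (in 6 steps)

Working:
  start: x0 ∨ (((x0 ∨ T) ∨ (x0 ∨ x0)) ∧ ((T ∧ F) ∨ F))
  step 1: x0 ∨ ((T ∨ (x0 ∨ x0)) ∧ ((T ∧ F) ∨ F))
  step 2: x0 ∨ (T ∧ ((T ∧ F) ∨ F))
  step 3: x0 ∨ ((T ∧ F) ∨ F)
  step 4: x0 ∨ (T ∧ F)
  step 5: x0 ∨ F
  step 6: x0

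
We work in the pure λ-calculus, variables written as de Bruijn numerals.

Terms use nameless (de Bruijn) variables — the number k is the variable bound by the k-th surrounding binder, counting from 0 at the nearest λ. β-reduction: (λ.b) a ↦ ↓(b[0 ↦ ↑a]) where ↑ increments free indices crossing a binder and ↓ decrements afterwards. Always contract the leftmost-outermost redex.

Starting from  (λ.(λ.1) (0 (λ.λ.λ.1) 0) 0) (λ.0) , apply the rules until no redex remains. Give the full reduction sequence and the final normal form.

  start: (λ.(λ.1) (0 (λ.λ.λ.1) 0) 0) (λ.0)
  →1  (λ.λ.0) ((λ.0) (λ.λ.λ.1) (λ.0)) (λ.0)
  →2  (λ.0) (λ.0)
  →3  λ.0

Answer: normal form = λ.0  (in 3 steps)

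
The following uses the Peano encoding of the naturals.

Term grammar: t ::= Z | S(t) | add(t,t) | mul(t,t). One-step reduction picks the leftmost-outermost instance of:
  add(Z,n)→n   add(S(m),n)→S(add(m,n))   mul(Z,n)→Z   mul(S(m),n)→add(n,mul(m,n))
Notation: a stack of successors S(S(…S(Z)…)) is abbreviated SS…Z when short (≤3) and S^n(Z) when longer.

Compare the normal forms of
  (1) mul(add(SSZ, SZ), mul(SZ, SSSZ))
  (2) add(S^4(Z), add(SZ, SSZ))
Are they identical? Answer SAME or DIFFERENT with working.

Answer: DIFFERENT — A ⇓ S^9(Z), B ⇓ S^7(Z)

Reduction:
Term A:
  start: mul(add(SSZ, SZ), mul(SZ, SSSZ))
  →1  mul(S(add(SZ, SZ)), mul(SZ, SSSZ))
  →2  add(mul(SZ, SSSZ), mul(add(SZ, SZ), mul(SZ, SSSZ)))
  →3  add(add(SSSZ, mul(Z, SSSZ)), mul(add(SZ, SZ), mul(SZ, SSSZ)))
  →4  add(S(add(SSZ, mul(Z, SSSZ))), mul(add(SZ, SZ), mul(SZ, SSSZ)))
  →5  S(add(add(SSZ, mul(Z, SSSZ)), mul(add(SZ, SZ), mul(SZ, SSSZ))))
  →6  S(add(S(add(SZ, mul(Z, SSSZ))), mul(add(SZ, SZ), mul(SZ, SSSZ))))
  →7  S(S(add(add(SZ, mul(Z, SSSZ)), mul(add(SZ, SZ), mul(SZ, SSSZ)))))
  →8  S(S(add(S(add(Z, mul(Z, SSSZ))), mul(add(SZ, SZ), mul(SZ, SSSZ)))))
  →9  S(S(S(add(add(Z, mul(Z, SSSZ)), mul(add(SZ, SZ), mul(SZ, SSSZ))))))
  →10  S(S(S(add(mul(Z, SSSZ), mul(add(SZ, SZ), mul(SZ, SSSZ))))))
  →11  S(S(S(add(Z, mul(add(SZ, SZ), mul(SZ, SSSZ))))))
  →12  S(S(S(mul(add(SZ, SZ), mul(SZ, SSSZ)))))
  →13  S(S(S(mul(S(add(Z, SZ)), mul(SZ, SSSZ)))))
  →14  S(S(S(add(mul(SZ, SSSZ), mul(add(Z, SZ), mul(SZ, SSSZ))))))
  →15  S(S(S(add(add(SSSZ, mul(Z, SSSZ)), mul(add(Z, SZ), mul(SZ, SSSZ))))))
  →16  S(S(S(add(S(add(SSZ, mul(Z, SSSZ))), mul(add(Z, SZ), mul(SZ, SSSZ))))))
  →17  S(S(S(S(add(add(SSZ, mul(Z, SSSZ)), mul(add(Z, SZ), mul(SZ, SSSZ)))))))
  →18  S(S(S(S(add(S(add(SZ, mul(Z, SSSZ))), mul(add(Z, SZ), mul(SZ, SSSZ)))))))
  →19  S(S(S(S(S(add(add(SZ, mul(Z, SSSZ)), mul(add(Z, SZ), mul(SZ, SSSZ))))))))
  →20  S(S(S(S(S(add(S(add(Z, mul(Z, SSSZ))), mul(add(Z, SZ), mul(SZ, SSSZ))))))))
  →21  S(S(S(S(S(S(add(add(Z, mul(Z, SSSZ)), mul(add(Z, SZ), mul(SZ, SSSZ)))))))))
  →22  S(S(S(S(S(S(add(mul(Z, SSSZ), mul(add(Z, SZ), mul(SZ, SSSZ)))))))))
  →23  S(S(S(S(S(S(add(Z, mul(add(Z, SZ), mul(SZ, SSSZ)))))))))
  →24  S(S(S(S(S(S(mul(add(Z, SZ), mul(SZ, SSSZ))))))))
  →25  S(S(S(S(S(S(mul(SZ, mul(SZ, SSSZ))))))))
  →26  S(S(S(S(S(S(add(mul(SZ, SSSZ), mul(Z, mul(SZ, SSSZ)))))))))
  →27  S(S(S(S(S(S(add(add(SSSZ, mul(Z, SSSZ)), mul(Z, mul(SZ, SSSZ)))))))))
  →28  S(S(S(S(S(S(add(S(add(SSZ, mul(Z, SSSZ))), mul(Z, mul(SZ, SSSZ)))))))))
  →29  S(S(S(S(S(S(S(add(add(SSZ, mul(Z, SSSZ)), mul(Z, mul(SZ, SSSZ))))))))))
  →30  S(S(S(S(S(S(S(add(S(add(SZ, mul(Z, SSSZ))), mul(Z, mul(SZ, SSSZ))))))))))
  →31  S(S(S(S(S(S(S(S(add(add(SZ, mul(Z, SSSZ)), mul(Z, mul(SZ, SSSZ)))))))))))
  →32  S(S(S(S(S(S(S(S(add(S(add(Z, mul(Z, SSSZ))), mul(Z, mul(SZ, SSSZ)))))))))))
  →33  S(S(S(S(S(S(S(S(S(add(add(Z, mul(Z, SSSZ)), mul(Z, mul(SZ, SSSZ))))))))))))
  →34  S(S(S(S(S(S(S(S(S(add(mul(Z, SSSZ), mul(Z, mul(SZ, SSSZ))))))))))))
  →35  S(S(S(S(S(S(S(S(S(add(Z, mul(Z, mul(SZ, SSSZ))))))))))))
  →36  S(S(S(S(S(S(S(S(S(mul(Z, mul(SZ, SSSZ)))))))))))
  →37  S^9(Z)

Term B:
  start: add(S^4(Z), add(SZ, SSZ))
  →1  S(add(SSSZ, add(SZ, SSZ)))
  →2  S(S(add(SSZ, add(SZ, SSZ))))
  →3  S(S(S(add(SZ, add(SZ, SSZ)))))
  →4  S(S(S(S(add(Z, add(SZ, SSZ))))))
  →5  S(S(S(S(add(SZ, SSZ)))))
  →6  S(S(S(S(S(add(Z, SSZ))))))
  →7  S^7(Z)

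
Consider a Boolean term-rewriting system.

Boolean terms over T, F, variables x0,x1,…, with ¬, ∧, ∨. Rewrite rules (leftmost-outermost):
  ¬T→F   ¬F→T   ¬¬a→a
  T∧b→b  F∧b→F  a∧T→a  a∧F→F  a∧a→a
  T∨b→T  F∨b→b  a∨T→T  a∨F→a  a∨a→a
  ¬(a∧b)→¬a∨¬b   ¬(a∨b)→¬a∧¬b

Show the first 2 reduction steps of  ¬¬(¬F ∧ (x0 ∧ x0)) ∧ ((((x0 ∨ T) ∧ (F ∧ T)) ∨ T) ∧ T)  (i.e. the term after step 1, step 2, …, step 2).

  start: ¬¬(¬F ∧ (x0 ∧ x0)) ∧ ((((x0 ∨ T) ∧ (F ∧ T)) ∨ T) ∧ T)
  step 1: (¬F ∧ (x0 ∧ x0)) ∧ ((((x0 ∨ T) ∧ (F ∧ T)) ∨ T) ∧ T)
  step 2: (T ∧ (x0 ∧ x0)) ∧ ((((x0 ∨ T) ∧ (F ∧ T)) ∨ T) ∧ T)

Answer: after 2 steps: (T ∧ (x0 ∧ x0)) ∧ ((((x0 ∨ T) ∧ (F ∧ T)) ∨ T) ∧ T)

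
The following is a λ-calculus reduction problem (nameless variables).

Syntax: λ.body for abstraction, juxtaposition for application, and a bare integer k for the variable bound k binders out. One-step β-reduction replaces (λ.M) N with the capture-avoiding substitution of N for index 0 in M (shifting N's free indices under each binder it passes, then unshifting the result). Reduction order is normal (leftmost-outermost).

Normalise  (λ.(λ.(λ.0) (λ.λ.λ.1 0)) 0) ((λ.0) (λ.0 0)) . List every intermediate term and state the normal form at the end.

  start: (λ.(λ.(λ.0) (λ.λ.λ.1 0)) 0) ((λ.0) (λ.0 0))
  step 1: (λ.(λ.0) (λ.λ.λ.1 0)) ((λ.0) (λ.0 0))
  step 2: (λ.0) (λ.λ.λ.1 0)
  step 3: λ.λ.λ.1 0

Answer: normal form = λ.λ.λ.1 0  (in 3 steps)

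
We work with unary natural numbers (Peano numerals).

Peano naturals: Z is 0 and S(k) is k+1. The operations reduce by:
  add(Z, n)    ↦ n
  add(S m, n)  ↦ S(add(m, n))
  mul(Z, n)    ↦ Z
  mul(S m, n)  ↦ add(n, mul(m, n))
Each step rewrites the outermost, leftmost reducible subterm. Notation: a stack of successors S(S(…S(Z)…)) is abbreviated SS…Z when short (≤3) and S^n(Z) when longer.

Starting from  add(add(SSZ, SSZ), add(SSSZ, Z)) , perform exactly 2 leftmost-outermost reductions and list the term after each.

Answer: after 2 steps: S(add(add(SZ, SSZ), add(SSSZ, Z)))

Derivation:
  start: add(add(SSZ, SSZ), add(SSSZ, Z))
  step 1: add(S(add(SZ, SSZ)), add(SSSZ, Z))
  step 2: S(add(add(SZ, SSZ), add(SSSZ, Z)))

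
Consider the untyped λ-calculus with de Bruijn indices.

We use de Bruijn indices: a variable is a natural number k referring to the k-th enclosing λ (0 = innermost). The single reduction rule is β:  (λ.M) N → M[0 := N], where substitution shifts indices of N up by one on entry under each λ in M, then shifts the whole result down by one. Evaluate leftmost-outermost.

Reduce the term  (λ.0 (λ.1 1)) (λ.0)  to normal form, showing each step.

Answer: normal form = λ.λ.0  (in 3 steps)

Reduction:
  start: (λ.0 (λ.1 1)) (λ.0)
  step 1: (λ.0) (λ.(λ.0) (λ.0))
  step 2: λ.(λ.0) (λ.0)
  step 3: λ.λ.0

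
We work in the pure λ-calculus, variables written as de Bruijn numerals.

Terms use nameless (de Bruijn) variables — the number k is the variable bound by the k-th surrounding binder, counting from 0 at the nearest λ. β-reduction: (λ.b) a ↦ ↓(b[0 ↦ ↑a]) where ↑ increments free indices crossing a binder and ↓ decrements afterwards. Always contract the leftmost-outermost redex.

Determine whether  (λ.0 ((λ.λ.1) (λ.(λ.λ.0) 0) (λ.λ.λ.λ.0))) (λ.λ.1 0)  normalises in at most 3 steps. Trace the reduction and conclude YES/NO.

  start: (λ.0 ((λ.λ.1) (λ.(λ.λ.0) 0) (λ.λ.λ.λ.0))) (λ.λ.1 0)
  step 1: (λ.λ.1 0) ((λ.λ.1) (λ.(λ.λ.0) 0) (λ.λ.λ.λ.0))
  step 2: λ.(λ.λ.1) (λ.(λ.λ.0) 0) (λ.λ.λ.λ.0) 0
  step 3: λ.(λ.λ.(λ.λ.0) 0) (λ.λ.λ.λ.0) 0

Answer: NO — after 3 steps the term is λ.(λ.λ.(λ.λ.0) 0) (λ.λ.λ.λ.0) 0, not yet normal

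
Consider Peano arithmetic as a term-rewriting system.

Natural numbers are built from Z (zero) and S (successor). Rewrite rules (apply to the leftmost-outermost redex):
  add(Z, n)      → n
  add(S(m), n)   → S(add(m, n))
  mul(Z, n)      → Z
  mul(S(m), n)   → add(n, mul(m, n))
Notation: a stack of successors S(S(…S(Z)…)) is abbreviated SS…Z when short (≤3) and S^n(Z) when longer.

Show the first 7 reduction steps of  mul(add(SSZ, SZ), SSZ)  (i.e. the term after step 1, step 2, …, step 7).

  start: mul(add(SSZ, SZ), SSZ)
  [1] mul(S(add(SZ, SZ)), SSZ)
  [2] add(SSZ, mul(add(SZ, SZ), SSZ))
  [3] S(add(SZ, mul(add(SZ, SZ), SSZ)))
  [4] S(S(add(Z, mul(add(SZ, SZ), SSZ))))
  [5] S(S(mul(add(SZ, SZ), SSZ)))
  [6] S(S(mul(S(add(Z, SZ)), SSZ)))
  [7] S(S(add(SSZ, mul(add(Z, SZ), SSZ))))

Answer: after 7 steps: S(S(add(SSZ, mul(add(Z, SZ), SSZ))))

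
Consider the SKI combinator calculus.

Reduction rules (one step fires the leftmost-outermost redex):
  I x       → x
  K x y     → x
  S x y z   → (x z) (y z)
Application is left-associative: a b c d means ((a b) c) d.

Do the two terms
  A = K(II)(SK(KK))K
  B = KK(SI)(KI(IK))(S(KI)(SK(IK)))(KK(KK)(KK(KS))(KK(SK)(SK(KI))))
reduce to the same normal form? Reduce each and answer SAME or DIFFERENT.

Term A:
  start: K(II)(SK(KK))K
  →1  IIK
  →2  IK
  →3  K

Term B:
  start: KK(SI)(KI(IK))(S(KI)(SK(IK)))(KK(KK)(KK(KS))(KK(SK)(SK(KI))))
  →1  K(KI(IK))(S(KI)(SK(IK)))(KK(KK)(KK(KS))(KK(SK)(SK(KI))))
  →2  KI(IK)(KK(KK)(KK(KS))(KK(SK)(SK(KI))))
  →3  I(KK(KK)(KK(KS))(KK(SK)(SK(KI))))
  →4  KK(KK)(KK(KS))(KK(SK)(SK(KI)))
  →5  K(KK(KS))(KK(SK)(SK(KI)))
  →6  KK(KS)
  →7  K

Answer: SAME — A ⇓ K, B ⇓ K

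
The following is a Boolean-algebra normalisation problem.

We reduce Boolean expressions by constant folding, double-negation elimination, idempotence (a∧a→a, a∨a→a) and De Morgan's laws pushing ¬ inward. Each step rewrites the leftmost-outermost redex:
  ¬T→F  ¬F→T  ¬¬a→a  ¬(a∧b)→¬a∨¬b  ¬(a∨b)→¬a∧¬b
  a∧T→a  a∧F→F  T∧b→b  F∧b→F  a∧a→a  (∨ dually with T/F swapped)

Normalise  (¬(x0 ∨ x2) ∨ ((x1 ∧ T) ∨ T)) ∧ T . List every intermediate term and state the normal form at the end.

  start: (¬(x0 ∨ x2) ∨ ((x1 ∧ T) ∨ T)) ∧ T
  →1  ¬(x0 ∨ x2) ∨ ((x1 ∧ T) ∨ T)
  →2  (¬x0 ∧ ¬x2) ∨ ((x1 ∧ T) ∨ T)
  →3  (¬x0 ∧ ¬x2) ∨ T
  →4  T

Answer: normal form = T  (in 4 steps)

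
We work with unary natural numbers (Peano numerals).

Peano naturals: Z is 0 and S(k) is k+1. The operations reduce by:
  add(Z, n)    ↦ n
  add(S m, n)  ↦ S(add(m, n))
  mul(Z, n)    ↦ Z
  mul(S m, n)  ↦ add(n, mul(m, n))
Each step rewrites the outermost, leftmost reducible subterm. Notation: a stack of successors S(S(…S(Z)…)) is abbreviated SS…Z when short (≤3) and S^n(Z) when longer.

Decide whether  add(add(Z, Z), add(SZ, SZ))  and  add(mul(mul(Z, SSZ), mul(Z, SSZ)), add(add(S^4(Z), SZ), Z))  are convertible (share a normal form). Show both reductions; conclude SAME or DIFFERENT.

Term A:
  start: add(add(Z, Z), add(SZ, SZ))
  →1  add(Z, add(SZ, SZ))
  →2  add(SZ, SZ)
  →3  S(add(Z, SZ))
  →4  SSZ

Term B:
  start: add(mul(mul(Z, SSZ), mul(Z, SSZ)), add(add(S^4(Z), SZ), Z))
  →1  add(mul(Z, mul(Z, SSZ)), add(add(S^4(Z), SZ), Z))
  →2  add(Z, add(add(S^4(Z), SZ), Z))
  →3  add(add(S^4(Z), SZ), Z)
  →4  add(S(add(SSSZ, SZ)), Z)
  →5  S(add(add(SSSZ, SZ), Z))
  →6  S(add(S(add(SSZ, SZ)), Z))
  →7  S(S(add(add(SSZ, SZ), Z)))
  →8  S(S(add(S(add(SZ, SZ)), Z)))
  →9  S(S(S(add(add(SZ, SZ), Z))))
  →10  S(S(S(add(S(add(Z, SZ)), Z))))
  →11  S(S(S(S(add(add(Z, SZ), Z)))))
  →12  S(S(S(S(add(SZ, Z)))))
  →13  S(S(S(S(S(add(Z, Z))))))
  →14  S^5(Z)

Answer: DIFFERENT — A ⇓ SSZ, B ⇓ S^5(Z)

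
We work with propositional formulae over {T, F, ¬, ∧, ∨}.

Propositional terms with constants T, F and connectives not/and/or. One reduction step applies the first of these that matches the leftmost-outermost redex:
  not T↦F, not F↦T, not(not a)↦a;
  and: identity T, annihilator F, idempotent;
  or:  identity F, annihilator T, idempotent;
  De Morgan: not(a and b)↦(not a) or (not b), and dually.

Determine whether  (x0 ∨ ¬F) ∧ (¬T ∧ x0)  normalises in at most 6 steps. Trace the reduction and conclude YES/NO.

Answer: YES — reaches normal form F in 5 ≤ 6 steps

Derivation:
  start: (x0 ∨ ¬F) ∧ (¬T ∧ x0)
  [1] (x0 ∨ T) ∧ (¬T ∧ x0)
  [2] T ∧ (¬T ∧ x0)
  [3] ¬T ∧ x0
  [4] F ∧ x0
  [5] F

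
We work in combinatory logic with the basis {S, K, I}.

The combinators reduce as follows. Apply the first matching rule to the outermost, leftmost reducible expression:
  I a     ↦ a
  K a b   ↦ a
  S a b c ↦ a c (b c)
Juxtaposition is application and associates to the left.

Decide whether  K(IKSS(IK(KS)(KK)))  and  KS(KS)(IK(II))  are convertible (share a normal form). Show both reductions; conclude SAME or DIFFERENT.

Answer: DIFFERENT — A ⇓ K(S(KS)), B ⇓ S(KI)

Reduction:
Term A:
  start: K(IKSS(IK(KS)(KK)))
  →1  K(KSS(IK(KS)(KK)))
  →2  K(S(IK(KS)(KK)))
  →3  K(S(K(KS)(KK)))
  →4  K(S(KS))

Term B:
  start: KS(KS)(IK(II))
  →1  S(IK(II))
  →2  S(K(II))
  →3  S(KI)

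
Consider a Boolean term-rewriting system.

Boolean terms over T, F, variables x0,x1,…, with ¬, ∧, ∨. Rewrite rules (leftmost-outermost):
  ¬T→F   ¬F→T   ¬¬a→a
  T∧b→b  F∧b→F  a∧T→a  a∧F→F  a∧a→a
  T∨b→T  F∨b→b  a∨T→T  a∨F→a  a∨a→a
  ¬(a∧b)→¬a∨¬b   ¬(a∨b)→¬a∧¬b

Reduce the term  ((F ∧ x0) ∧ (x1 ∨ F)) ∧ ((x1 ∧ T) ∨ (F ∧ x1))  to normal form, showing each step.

Answer: normal form = F  (in 3 steps)

Working:
  start: ((F ∧ x0) ∧ (x1 ∨ F)) ∧ ((x1 ∧ T) ∨ (F ∧ x1))
  [1] (F ∧ (x1 ∨ F)) ∧ ((x1 ∧ T) ∨ (F ∧ x1))
  [2] F ∧ ((x1 ∧ T) ∨ (F ∧ x1))
  [3] F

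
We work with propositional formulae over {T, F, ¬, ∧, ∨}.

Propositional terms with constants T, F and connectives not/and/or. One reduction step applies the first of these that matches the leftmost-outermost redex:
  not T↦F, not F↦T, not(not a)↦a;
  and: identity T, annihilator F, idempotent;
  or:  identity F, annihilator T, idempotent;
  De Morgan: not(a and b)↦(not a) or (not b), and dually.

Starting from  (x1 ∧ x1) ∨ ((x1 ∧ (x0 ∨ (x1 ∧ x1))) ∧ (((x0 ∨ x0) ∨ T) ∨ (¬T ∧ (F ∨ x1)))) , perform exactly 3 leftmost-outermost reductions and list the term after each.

  start: (x1 ∧ x1) ∨ ((x1 ∧ (x0 ∨ (x1 ∧ x1))) ∧ (((x0 ∨ x0) ∨ T) ∨ (¬T ∧ (F ∨ x1))))
  →1  x1 ∨ ((x1 ∧ (x0 ∨ (x1 ∧ x1))) ∧ (((x0 ∨ x0) ∨ T) ∨ (¬T ∧ (F ∨ x1))))
  →2  x1 ∨ ((x1 ∧ (x0 ∨ x1)) ∧ (((x0 ∨ x0) ∨ T) ∨ (¬T ∧ (F ∨ x1))))
  →3  x1 ∨ ((x1 ∧ (x0 ∨ x1)) ∧ (T ∨ (¬T ∧ (F ∨ x1))))

Answer: after 3 steps: x1 ∨ ((x1 ∧ (x0 ∨ x1)) ∧ (T ∨ (¬T ∧ (F ∨ x1))))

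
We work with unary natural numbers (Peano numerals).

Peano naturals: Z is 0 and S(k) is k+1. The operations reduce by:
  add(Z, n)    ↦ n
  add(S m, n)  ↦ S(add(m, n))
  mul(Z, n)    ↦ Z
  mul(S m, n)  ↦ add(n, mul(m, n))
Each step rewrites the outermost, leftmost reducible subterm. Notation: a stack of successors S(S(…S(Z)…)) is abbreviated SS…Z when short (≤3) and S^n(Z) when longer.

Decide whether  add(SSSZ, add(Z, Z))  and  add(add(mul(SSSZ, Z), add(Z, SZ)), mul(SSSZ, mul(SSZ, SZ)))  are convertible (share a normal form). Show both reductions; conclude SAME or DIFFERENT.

Term A:
  start: add(SSSZ, add(Z, Z))
  step 1: S(add(SSZ, add(Z, Z)))
  step 2: S(S(add(SZ, add(Z, Z))))
  step 3: S(S(S(add(Z, add(Z, Z)))))
  step 4: S(S(S(add(Z, Z))))
  step 5: SSSZ

Term B:
  start: add(add(mul(SSSZ, Z), add(Z, SZ)), mul(SSSZ, mul(SSZ, SZ)))
  step 1: add(add(add(Z, mul(SSZ, Z)), add(Z, SZ)), mul(SSSZ, mul(SSZ, SZ)))
  step 2: add(add(mul(SSZ, Z), add(Z, SZ)), mul(SSSZ, mul(SSZ, SZ)))
  step 3: add(add(add(Z, mul(SZ, Z)), add(Z, SZ)), mul(SSSZ, mul(SSZ, SZ)))
  step 4: add(add(mul(SZ, Z), add(Z, SZ)), mul(SSSZ, mul(SSZ, SZ)))
  step 5: add(add(add(Z, mul(Z, Z)), add(Z, SZ)), mul(SSSZ, mul(SSZ, SZ)))
  step 6: add(add(mul(Z, Z), add(Z, SZ)), mul(SSSZ, mul(SSZ, SZ)))
  step 7: add(add(Z, add(Z, SZ)), mul(SSSZ, mul(SSZ, SZ)))
  step 8: add(add(Z, SZ), mul(SSSZ, mul(SSZ, SZ)))
  step 9: add(SZ, mul(SSSZ, mul(SSZ, SZ)))
  step 10: S(add(Z, mul(SSSZ, mul(SSZ, SZ))))
  step 11: S(mul(SSSZ, mul(SSZ, SZ)))
  step 12: S(add(mul(SSZ, SZ), mul(SSZ, mul(SSZ, SZ))))
  step 13: S(add(add(SZ, mul(SZ, SZ)), mul(SSZ, mul(SSZ, SZ))))
  step 14: S(add(S(add(Z, mul(SZ, SZ))), mul(SSZ, mul(SSZ, SZ))))
  step 15: S(S(add(add(Z, mul(SZ, SZ)), mul(SSZ, mul(SSZ, SZ)))))
  step 16: S(S(add(mul(SZ, SZ), mul(SSZ, mul(SSZ, SZ)))))
  step 17: S(S(add(add(SZ, mul(Z, SZ)), mul(SSZ, mul(SSZ, SZ)))))
  step 18: S(S(add(S(add(Z, mul(Z, SZ))), mul(SSZ, mul(SSZ, SZ)))))
  step 19: S(S(S(add(add(Z, mul(Z, SZ)), mul(SSZ, mul(SSZ, SZ))))))
  step 20: S(S(S(add(mul(Z, SZ), mul(SSZ, mul(SSZ, SZ))))))
  step 21: S(S(S(add(Z, mul(SSZ, mul(SSZ, SZ))))))
  step 22: S(S(S(mul(SSZ, mul(SSZ, SZ)))))
  step 23: S(S(S(add(mul(SSZ, SZ), mul(SZ, mul(SSZ, SZ))))))
  step 24: S(S(S(add(add(SZ, mul(SZ, SZ)), mul(SZ, mul(SSZ, SZ))))))
  step 25: S(S(S(add(S(add(Z, mul(SZ, SZ))), mul(SZ, mul(SSZ, SZ))))))
  step 26: S(S(S(S(add(add(Z, mul(SZ, SZ)), mul(SZ, mul(SSZ, SZ)))))))
  step 27: S(S(S(S(add(mul(SZ, SZ), mul(SZ, mul(SSZ, SZ)))))))
  step 28: S(S(S(S(add(add(SZ, mul(Z, SZ)), mul(SZ, mul(SSZ, SZ)))))))
  step 29: S(S(S(S(add(S(add(Z, mul(Z, SZ))), mul(SZ, mul(SSZ, SZ)))))))
  step 30: S(S(S(S(S(add(add(Z, mul(Z, SZ)), mul(SZ, mul(SSZ, SZ))))))))
  step 31: S(S(S(S(S(add(mul(Z, SZ), mul(SZ, mul(SSZ, SZ))))))))
  step 32: S(S(S(S(S(add(Z, mul(SZ, mul(SSZ, SZ))))))))
  step 33: S(S(S(S(S(mul(SZ, mul(SSZ, SZ)))))))
  step 34: S(S(S(S(S(add(mul(SSZ, SZ), mul(Z, mul(SSZ, SZ))))))))
  step 35: S(S(S(S(S(add(add(SZ, mul(SZ, SZ)), mul(Z, mul(SSZ, SZ))))))))
  step 36: S(S(S(S(S(add(S(add(Z, mul(SZ, SZ))), mul(Z, mul(SSZ, SZ))))))))
  step 37: S(S(S(S(S(S(add(add(Z, mul(SZ, SZ)), mul(Z, mul(SSZ, SZ)))))))))
  step 38: S(S(S(S(S(S(add(mul(SZ, SZ), mul(Z, mul(SSZ, SZ)))))))))
  step 39: S(S(S(S(S(S(add(add(SZ, mul(Z, SZ)), mul(Z, mul(SSZ, SZ)))))))))
  step 40: S(S(S(S(S(S(add(S(add(Z, mul(Z, SZ))), mul(Z, mul(SSZ, SZ)))))))))
  step 41: S(S(S(S(S(S(S(add(add(Z, mul(Z, SZ)), mul(Z, mul(SSZ, SZ))))))))))
  step 42: S(S(S(S(S(S(S(add(mul(Z, SZ), mul(Z, mul(SSZ, SZ))))))))))
  step 43: S(S(S(S(S(S(S(add(Z, mul(Z, mul(SSZ, SZ))))))))))
  step 44: S(S(S(S(S(S(S(mul(Z, mul(SSZ, SZ)))))))))
  step 45: S^7(Z)

Answer: DIFFERENT — A ⇓ SSSZ, B ⇓ S^7(Z)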